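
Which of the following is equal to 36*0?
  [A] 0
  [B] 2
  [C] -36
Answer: A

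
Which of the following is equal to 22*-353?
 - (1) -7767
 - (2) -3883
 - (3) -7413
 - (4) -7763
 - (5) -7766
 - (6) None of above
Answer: 5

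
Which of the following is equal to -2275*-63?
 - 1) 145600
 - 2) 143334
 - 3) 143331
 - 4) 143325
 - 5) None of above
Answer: 4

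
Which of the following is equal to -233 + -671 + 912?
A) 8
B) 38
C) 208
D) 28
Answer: A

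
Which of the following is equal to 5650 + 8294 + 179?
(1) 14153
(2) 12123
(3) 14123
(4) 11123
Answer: 3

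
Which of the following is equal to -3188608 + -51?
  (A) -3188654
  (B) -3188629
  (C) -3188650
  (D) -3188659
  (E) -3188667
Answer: D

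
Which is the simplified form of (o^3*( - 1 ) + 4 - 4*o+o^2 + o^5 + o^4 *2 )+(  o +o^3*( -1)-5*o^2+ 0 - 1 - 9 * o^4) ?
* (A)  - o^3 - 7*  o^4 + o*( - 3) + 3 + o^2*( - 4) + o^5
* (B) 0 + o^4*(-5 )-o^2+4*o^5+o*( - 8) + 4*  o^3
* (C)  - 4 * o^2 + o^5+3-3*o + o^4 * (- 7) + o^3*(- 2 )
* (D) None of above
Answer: C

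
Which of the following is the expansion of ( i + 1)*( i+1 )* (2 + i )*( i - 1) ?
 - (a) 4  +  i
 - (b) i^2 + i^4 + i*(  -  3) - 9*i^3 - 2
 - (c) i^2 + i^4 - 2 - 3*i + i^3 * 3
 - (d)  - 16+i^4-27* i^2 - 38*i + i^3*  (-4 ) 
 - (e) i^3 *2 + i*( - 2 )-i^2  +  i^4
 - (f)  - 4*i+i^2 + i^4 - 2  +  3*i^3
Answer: c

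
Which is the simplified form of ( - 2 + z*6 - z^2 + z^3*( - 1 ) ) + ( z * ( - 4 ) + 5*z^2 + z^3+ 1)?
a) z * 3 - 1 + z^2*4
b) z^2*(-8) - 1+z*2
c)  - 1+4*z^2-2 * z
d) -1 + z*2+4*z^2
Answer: d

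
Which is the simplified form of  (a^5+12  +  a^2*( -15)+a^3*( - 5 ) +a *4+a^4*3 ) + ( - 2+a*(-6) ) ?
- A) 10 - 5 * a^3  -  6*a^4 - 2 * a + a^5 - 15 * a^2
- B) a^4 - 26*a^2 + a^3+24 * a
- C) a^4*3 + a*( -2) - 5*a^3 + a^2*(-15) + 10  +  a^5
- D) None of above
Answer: C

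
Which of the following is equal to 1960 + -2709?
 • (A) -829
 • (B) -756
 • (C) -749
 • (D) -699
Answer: C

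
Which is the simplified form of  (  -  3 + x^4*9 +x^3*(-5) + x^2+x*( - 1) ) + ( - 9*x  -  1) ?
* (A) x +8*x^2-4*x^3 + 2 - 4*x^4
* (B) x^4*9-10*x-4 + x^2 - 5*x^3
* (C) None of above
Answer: B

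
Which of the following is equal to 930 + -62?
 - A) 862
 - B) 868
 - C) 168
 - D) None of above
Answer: B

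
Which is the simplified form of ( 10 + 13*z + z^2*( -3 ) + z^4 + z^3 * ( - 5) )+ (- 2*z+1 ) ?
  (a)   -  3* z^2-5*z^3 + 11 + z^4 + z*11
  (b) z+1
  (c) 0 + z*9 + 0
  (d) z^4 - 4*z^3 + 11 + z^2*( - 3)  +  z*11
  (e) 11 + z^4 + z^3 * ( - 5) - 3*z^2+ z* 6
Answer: a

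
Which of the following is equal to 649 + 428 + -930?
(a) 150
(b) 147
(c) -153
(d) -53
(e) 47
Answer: b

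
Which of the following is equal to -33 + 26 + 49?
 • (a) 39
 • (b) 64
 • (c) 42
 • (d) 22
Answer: c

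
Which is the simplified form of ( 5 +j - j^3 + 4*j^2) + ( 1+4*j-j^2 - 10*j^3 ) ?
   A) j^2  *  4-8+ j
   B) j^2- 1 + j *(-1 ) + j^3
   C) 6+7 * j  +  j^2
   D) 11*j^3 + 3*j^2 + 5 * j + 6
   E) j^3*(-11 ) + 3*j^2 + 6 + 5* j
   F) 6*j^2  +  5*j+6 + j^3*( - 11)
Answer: E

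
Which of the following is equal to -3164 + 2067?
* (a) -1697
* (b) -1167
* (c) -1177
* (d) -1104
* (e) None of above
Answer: e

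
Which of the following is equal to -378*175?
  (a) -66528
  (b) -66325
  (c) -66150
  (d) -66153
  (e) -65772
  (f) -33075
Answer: c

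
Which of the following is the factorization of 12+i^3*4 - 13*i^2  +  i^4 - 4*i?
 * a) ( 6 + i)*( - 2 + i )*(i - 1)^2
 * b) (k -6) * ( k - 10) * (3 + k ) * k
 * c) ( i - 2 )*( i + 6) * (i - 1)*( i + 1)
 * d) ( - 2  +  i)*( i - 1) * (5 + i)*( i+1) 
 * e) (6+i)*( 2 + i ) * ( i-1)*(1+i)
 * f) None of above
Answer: c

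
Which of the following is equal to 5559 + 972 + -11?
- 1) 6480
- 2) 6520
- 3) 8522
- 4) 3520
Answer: 2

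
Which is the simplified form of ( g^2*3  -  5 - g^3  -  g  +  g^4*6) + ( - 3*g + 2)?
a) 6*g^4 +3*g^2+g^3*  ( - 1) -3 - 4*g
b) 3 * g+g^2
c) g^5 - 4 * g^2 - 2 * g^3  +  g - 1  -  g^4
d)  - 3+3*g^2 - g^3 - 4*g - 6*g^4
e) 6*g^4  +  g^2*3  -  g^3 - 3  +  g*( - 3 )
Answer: a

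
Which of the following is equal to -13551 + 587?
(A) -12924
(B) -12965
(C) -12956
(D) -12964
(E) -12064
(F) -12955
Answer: D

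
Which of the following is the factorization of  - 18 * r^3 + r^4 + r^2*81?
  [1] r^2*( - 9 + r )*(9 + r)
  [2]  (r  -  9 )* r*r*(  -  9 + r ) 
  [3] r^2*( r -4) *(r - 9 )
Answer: 2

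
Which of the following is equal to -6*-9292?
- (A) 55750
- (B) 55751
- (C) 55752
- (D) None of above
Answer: C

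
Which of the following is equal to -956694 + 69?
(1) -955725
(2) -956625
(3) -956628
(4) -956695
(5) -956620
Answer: 2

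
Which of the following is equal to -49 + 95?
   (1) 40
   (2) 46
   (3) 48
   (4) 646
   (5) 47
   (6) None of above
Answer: 2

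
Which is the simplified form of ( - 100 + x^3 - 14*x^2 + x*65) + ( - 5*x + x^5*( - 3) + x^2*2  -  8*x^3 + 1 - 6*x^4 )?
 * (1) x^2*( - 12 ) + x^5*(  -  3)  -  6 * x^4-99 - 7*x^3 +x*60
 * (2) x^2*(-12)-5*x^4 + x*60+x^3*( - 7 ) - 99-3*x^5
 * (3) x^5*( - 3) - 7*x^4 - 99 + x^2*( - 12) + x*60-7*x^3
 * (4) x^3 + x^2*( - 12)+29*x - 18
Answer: 1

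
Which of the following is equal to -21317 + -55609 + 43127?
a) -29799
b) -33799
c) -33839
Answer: b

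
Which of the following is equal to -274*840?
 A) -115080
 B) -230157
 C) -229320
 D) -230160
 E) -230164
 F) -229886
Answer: D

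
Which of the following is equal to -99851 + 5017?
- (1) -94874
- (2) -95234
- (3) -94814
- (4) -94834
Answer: 4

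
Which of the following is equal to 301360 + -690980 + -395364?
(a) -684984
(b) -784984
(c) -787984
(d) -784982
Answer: b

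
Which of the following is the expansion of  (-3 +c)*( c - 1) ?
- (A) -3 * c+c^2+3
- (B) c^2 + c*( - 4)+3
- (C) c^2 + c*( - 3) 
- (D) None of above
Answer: B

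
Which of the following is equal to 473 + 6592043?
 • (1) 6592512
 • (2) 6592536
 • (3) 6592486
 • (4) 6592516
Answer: 4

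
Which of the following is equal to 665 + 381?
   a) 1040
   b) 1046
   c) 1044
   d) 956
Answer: b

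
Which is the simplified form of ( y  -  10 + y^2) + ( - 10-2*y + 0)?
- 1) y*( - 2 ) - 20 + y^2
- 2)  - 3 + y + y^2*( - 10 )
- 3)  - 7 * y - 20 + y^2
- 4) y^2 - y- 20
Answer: 4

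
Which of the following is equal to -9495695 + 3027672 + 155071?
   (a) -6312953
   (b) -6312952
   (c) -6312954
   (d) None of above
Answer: b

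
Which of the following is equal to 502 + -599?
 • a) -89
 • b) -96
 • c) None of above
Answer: c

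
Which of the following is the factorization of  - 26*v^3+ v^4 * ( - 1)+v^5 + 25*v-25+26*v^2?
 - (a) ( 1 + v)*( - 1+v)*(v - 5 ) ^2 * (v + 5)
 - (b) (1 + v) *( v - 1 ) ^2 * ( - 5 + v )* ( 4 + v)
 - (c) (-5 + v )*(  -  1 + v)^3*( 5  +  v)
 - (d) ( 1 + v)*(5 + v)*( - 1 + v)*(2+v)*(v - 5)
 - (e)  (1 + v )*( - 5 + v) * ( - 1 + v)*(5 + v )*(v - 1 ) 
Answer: e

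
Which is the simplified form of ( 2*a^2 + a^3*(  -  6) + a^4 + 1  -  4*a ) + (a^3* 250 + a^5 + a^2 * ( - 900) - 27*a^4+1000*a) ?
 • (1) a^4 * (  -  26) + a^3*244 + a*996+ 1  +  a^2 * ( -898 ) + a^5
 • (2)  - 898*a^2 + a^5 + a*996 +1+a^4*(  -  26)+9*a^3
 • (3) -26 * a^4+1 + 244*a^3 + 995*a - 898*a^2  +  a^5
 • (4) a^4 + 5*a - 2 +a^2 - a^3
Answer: 1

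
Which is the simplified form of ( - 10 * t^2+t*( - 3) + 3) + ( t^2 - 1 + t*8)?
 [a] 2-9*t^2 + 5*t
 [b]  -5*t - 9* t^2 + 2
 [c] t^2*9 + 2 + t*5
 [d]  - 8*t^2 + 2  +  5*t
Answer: a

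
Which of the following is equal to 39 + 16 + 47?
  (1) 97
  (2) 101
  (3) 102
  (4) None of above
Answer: 3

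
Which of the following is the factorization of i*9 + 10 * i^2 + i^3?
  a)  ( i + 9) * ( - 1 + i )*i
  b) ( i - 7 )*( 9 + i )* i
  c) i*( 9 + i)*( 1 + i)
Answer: c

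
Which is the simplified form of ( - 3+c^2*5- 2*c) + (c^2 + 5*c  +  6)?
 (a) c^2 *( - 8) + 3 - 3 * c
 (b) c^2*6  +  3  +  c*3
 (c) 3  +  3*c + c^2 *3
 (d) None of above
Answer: b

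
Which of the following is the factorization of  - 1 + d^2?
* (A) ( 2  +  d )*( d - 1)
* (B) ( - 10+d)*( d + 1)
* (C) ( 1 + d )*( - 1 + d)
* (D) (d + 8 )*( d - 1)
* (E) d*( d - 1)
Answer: C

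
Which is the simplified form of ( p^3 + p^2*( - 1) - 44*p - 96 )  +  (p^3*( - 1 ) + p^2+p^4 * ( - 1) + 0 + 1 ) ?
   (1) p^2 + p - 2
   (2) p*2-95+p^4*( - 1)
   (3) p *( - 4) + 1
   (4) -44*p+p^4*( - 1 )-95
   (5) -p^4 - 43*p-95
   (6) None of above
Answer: 4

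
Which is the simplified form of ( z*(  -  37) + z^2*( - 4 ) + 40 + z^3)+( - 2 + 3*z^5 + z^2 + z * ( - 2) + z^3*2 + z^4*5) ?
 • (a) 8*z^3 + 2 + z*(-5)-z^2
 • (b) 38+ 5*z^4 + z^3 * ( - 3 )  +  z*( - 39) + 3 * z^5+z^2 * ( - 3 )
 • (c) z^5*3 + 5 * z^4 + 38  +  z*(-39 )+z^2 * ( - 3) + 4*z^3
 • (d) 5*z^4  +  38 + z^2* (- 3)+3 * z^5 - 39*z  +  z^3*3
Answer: d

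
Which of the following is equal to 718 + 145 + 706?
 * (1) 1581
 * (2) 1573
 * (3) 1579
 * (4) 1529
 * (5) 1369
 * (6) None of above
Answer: 6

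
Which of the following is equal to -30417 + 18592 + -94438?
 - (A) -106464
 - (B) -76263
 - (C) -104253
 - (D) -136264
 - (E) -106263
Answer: E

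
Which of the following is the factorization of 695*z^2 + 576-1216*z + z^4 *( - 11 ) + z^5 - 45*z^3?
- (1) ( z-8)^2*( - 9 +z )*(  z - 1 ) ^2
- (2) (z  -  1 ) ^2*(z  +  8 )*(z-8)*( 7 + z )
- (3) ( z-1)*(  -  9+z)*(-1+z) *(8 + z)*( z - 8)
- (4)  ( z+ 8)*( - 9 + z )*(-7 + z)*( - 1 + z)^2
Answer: 3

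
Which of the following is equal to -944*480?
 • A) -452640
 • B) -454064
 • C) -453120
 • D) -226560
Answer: C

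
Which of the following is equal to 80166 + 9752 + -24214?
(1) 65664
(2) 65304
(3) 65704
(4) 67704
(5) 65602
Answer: 3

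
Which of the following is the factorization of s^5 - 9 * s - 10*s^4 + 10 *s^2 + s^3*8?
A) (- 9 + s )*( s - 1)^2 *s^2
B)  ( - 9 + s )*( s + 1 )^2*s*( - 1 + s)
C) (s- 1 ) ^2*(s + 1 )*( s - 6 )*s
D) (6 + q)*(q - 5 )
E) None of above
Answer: E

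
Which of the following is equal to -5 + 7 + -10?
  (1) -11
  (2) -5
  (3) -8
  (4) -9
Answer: 3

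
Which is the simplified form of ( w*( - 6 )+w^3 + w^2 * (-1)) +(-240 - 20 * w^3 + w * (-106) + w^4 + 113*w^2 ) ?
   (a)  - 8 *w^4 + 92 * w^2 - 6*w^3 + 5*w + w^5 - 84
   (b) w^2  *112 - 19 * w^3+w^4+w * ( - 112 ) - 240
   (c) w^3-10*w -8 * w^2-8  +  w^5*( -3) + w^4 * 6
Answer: b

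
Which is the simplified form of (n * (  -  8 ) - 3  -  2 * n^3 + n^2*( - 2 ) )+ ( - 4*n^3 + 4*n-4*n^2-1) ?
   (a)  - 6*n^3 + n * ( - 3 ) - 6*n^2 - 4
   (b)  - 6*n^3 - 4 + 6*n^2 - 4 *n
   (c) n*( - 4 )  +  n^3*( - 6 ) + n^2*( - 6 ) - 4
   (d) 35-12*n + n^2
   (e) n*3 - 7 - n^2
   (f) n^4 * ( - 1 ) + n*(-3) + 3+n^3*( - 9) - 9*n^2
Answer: c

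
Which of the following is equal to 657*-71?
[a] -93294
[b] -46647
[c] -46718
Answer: b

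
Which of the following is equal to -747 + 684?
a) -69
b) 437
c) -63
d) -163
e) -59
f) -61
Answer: c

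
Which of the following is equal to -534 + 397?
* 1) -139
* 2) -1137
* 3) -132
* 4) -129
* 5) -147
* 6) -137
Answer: 6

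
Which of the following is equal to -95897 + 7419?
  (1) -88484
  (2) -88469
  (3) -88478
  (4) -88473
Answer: 3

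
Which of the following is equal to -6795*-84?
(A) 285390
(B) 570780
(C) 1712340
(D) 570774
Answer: B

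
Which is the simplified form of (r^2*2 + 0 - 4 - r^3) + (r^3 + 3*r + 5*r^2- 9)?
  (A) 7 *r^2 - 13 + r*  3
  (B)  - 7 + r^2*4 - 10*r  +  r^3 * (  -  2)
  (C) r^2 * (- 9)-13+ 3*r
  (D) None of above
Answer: A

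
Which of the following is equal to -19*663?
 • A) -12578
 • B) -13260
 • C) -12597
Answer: C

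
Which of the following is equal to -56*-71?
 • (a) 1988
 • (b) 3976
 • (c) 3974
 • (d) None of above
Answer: b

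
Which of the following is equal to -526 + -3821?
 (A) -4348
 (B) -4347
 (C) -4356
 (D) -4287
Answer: B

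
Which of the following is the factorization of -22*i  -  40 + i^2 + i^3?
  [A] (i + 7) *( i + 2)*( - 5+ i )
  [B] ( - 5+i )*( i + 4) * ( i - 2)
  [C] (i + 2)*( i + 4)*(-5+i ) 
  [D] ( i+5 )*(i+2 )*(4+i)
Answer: C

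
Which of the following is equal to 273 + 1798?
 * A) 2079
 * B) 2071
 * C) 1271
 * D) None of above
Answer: B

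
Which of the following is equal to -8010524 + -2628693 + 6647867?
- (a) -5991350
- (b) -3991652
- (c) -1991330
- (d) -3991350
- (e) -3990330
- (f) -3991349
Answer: d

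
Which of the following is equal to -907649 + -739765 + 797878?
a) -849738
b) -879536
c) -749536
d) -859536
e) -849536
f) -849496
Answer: e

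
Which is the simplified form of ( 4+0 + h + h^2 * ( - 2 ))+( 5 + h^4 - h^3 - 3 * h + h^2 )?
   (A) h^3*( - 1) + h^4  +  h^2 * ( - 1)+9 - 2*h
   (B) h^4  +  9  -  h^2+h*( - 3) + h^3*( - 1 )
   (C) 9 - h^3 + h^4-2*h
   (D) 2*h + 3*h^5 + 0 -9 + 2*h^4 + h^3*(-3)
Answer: A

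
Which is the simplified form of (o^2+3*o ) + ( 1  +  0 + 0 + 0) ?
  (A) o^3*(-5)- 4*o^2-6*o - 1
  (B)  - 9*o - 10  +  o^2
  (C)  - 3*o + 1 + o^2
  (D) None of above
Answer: D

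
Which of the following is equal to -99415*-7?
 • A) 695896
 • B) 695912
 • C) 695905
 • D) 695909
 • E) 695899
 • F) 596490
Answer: C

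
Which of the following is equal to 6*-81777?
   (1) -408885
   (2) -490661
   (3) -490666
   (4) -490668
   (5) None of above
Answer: 5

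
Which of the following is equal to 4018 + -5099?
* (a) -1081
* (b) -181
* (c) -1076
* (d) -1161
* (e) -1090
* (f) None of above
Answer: a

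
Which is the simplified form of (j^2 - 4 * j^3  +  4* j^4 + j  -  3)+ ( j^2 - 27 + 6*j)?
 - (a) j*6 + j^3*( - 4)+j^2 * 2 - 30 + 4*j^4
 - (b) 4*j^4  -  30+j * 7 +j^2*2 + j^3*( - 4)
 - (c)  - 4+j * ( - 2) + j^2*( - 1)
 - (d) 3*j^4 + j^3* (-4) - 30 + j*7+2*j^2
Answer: b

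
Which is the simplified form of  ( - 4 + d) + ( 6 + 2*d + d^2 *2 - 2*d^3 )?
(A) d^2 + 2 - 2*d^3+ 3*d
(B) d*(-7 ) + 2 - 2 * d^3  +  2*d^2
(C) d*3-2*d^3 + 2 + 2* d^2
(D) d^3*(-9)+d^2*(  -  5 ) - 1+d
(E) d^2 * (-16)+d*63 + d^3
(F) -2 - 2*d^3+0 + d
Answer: C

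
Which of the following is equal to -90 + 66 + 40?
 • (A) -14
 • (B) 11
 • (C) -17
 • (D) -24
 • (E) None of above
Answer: E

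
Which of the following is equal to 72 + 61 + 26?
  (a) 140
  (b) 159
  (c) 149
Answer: b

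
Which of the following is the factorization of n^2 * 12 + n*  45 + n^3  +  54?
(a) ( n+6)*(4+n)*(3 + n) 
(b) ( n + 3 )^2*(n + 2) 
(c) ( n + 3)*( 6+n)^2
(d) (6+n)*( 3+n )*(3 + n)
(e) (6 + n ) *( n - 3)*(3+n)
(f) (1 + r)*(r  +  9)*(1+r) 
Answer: d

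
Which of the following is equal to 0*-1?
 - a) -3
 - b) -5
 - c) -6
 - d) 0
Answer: d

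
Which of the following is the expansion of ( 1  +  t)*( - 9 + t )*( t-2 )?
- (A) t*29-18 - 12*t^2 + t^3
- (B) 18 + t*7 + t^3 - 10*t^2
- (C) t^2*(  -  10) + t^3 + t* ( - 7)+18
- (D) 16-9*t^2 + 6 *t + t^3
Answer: B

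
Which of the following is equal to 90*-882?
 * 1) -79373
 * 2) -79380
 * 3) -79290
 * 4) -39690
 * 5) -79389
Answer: 2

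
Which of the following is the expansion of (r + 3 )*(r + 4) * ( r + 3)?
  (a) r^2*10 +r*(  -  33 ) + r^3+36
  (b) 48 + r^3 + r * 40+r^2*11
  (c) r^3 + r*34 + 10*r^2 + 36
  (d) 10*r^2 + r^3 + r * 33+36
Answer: d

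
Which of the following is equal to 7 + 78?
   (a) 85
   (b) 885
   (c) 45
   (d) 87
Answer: a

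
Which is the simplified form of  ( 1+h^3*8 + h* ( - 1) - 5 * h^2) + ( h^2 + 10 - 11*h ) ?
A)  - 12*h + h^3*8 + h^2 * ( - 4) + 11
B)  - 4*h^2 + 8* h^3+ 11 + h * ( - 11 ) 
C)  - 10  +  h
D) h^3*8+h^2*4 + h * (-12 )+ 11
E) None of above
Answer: A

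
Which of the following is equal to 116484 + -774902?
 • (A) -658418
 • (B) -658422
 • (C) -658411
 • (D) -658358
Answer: A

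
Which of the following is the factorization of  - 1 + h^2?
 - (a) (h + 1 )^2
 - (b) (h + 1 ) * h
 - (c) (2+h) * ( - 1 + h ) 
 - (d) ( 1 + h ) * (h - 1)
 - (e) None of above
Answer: d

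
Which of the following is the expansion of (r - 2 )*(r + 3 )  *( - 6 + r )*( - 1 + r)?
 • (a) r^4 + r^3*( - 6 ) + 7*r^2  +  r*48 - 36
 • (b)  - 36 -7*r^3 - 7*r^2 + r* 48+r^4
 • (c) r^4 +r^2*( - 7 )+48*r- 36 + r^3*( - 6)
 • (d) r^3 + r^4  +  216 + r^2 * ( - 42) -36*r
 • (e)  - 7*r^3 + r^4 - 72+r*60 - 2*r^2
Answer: c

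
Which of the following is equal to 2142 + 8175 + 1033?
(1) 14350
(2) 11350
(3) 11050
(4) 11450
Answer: 2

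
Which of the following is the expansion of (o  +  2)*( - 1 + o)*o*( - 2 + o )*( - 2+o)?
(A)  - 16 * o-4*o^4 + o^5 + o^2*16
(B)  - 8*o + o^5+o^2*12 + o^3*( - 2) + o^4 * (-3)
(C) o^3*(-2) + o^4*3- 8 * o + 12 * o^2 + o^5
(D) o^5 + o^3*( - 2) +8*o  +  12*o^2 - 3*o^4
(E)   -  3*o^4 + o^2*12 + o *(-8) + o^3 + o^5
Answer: B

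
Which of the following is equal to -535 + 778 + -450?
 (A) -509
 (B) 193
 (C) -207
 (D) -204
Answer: C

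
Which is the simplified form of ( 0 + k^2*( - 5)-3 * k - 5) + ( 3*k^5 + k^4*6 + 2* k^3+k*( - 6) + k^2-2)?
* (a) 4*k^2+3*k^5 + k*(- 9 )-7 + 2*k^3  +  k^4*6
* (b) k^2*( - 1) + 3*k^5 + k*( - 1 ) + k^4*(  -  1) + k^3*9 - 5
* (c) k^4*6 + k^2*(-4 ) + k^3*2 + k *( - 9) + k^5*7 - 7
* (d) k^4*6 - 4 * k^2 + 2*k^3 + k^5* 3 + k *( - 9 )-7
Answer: d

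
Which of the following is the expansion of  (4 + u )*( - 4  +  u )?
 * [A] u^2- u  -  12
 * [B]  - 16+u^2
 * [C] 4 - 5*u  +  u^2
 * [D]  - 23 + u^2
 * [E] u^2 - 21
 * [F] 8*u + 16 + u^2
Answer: B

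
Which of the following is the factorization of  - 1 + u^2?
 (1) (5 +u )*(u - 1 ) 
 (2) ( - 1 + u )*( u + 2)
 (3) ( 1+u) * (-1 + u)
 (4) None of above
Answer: 3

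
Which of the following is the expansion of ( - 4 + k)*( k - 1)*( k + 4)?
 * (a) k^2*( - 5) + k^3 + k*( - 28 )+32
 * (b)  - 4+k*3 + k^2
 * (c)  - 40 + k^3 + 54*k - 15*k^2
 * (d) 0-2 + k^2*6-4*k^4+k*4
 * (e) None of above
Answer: e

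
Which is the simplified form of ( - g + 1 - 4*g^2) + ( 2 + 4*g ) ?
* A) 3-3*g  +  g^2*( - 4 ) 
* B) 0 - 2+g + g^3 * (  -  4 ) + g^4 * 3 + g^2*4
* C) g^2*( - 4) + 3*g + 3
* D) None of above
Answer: C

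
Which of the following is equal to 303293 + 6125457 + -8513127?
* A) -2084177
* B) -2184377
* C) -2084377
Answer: C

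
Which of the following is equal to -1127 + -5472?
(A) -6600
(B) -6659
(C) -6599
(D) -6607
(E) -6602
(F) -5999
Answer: C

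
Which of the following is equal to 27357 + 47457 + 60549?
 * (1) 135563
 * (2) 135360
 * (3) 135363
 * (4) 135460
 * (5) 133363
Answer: 3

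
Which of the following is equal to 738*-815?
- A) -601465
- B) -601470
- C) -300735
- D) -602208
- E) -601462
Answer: B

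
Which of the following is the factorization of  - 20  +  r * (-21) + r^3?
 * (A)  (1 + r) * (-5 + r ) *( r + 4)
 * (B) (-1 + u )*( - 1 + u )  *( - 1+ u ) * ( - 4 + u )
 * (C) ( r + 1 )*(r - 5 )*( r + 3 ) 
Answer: A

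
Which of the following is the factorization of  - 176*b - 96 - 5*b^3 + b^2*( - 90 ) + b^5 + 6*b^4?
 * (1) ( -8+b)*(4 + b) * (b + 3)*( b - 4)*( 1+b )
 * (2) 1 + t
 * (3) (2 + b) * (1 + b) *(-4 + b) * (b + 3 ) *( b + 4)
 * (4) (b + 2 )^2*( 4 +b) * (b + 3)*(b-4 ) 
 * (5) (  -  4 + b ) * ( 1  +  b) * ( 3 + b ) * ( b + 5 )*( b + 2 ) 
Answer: 3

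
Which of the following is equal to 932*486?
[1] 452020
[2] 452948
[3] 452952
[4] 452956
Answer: 3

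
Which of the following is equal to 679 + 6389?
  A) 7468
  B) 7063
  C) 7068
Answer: C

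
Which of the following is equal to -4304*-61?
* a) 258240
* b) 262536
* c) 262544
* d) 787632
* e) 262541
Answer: c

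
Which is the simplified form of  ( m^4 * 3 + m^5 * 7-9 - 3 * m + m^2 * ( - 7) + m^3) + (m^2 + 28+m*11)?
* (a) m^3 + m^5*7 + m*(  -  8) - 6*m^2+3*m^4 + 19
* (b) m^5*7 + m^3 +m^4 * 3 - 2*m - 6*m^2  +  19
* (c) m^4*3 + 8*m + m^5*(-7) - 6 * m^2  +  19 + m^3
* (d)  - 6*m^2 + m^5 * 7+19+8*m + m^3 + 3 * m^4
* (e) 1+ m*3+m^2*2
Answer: d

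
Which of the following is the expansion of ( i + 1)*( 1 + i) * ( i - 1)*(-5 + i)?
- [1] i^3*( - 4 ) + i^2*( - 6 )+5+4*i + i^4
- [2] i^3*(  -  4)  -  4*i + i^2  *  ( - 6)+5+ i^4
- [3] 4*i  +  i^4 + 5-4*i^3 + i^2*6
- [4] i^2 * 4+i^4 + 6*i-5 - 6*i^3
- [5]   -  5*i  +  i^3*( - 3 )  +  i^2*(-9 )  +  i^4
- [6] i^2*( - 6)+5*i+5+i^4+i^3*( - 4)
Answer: 1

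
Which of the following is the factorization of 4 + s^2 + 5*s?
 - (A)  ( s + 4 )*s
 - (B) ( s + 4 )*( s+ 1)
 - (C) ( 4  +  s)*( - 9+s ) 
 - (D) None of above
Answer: B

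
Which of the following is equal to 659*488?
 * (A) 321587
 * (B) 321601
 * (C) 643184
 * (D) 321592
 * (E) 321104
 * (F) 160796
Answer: D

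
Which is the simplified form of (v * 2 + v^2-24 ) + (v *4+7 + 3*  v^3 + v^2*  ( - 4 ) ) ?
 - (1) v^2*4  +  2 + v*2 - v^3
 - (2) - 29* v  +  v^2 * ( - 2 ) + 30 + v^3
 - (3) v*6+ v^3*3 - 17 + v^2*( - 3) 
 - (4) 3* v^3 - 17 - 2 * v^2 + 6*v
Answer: 3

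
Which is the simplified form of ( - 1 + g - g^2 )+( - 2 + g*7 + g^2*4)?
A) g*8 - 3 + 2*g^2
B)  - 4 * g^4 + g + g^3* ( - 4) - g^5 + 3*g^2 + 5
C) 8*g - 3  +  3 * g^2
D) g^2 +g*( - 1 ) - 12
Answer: C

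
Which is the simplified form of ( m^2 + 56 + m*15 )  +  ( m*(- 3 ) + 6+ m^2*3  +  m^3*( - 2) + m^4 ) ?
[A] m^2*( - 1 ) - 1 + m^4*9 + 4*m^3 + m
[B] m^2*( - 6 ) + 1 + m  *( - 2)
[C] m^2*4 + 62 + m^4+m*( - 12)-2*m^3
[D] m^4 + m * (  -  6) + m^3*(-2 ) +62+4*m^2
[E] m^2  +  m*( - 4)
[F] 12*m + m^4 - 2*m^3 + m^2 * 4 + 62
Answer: F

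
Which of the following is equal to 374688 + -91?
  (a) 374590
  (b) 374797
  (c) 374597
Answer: c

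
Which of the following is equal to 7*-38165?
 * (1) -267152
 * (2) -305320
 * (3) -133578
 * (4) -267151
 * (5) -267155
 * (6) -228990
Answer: 5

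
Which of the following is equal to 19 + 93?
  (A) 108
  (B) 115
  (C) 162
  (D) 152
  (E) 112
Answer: E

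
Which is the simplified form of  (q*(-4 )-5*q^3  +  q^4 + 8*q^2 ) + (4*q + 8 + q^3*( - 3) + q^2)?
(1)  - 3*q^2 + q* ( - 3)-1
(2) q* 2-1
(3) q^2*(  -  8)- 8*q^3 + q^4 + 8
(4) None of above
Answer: 4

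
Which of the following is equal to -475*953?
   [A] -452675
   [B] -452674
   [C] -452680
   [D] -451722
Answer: A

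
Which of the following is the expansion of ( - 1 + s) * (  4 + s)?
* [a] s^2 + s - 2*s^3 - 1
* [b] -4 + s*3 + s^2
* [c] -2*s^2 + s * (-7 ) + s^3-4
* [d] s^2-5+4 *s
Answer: b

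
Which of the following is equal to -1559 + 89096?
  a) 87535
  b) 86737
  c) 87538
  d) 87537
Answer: d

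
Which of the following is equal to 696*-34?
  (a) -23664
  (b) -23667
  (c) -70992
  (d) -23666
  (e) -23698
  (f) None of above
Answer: a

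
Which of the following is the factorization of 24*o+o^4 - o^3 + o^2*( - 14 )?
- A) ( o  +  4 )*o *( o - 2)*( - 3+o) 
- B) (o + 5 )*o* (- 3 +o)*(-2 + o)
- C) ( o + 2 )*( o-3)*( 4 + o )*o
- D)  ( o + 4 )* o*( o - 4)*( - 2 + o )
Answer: A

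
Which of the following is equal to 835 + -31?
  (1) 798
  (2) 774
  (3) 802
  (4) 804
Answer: 4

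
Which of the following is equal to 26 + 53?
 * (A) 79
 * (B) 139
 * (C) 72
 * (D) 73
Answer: A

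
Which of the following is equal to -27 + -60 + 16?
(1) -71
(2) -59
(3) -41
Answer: 1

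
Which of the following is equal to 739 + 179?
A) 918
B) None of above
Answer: A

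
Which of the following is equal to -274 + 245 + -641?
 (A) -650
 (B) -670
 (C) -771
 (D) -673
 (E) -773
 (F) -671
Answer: B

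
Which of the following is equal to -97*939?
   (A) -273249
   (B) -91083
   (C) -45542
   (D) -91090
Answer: B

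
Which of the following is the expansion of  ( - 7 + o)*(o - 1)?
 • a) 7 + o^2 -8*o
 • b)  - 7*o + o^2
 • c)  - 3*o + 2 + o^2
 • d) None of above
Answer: a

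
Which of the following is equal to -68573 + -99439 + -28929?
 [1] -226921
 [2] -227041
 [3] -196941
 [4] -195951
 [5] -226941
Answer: 3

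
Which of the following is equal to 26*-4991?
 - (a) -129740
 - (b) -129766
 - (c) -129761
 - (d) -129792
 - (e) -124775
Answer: b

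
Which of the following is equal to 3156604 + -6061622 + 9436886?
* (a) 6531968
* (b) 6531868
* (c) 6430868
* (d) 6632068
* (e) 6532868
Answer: b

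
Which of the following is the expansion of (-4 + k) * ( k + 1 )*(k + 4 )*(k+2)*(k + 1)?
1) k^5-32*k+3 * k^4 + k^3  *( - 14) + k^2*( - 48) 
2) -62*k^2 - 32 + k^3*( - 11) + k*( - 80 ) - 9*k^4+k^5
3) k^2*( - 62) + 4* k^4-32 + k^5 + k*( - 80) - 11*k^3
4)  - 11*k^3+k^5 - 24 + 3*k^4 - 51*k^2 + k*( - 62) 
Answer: 3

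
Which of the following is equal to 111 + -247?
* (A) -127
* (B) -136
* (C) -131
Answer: B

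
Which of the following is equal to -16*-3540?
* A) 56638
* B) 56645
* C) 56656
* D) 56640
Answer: D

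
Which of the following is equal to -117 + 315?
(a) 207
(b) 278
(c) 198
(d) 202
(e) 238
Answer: c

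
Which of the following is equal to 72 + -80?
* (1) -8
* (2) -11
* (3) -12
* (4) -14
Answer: 1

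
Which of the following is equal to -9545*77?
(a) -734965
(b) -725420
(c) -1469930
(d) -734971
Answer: a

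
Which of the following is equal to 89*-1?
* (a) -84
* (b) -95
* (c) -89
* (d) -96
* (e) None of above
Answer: c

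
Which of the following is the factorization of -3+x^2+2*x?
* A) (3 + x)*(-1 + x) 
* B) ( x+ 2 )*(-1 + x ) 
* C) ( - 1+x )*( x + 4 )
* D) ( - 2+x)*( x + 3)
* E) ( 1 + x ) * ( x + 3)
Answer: A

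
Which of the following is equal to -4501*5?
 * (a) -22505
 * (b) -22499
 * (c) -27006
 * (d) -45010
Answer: a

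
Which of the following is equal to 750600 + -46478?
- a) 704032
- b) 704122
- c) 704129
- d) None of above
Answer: b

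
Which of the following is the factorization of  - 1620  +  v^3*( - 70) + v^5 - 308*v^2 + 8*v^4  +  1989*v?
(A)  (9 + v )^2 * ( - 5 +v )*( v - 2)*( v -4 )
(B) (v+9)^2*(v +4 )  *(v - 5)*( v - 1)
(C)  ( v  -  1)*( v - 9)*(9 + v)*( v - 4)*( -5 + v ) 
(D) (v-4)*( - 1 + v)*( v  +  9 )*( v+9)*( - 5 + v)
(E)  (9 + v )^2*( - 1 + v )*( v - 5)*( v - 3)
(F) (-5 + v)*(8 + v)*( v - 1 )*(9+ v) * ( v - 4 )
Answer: D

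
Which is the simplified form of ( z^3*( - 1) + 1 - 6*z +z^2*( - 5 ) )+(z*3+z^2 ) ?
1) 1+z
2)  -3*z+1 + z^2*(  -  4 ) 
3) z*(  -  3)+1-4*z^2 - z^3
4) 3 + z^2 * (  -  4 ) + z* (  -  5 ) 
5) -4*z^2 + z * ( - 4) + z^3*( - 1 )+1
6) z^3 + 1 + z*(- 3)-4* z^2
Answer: 3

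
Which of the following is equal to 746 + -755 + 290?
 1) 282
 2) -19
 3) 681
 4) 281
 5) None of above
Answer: 4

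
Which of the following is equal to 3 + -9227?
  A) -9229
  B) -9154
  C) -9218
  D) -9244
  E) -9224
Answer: E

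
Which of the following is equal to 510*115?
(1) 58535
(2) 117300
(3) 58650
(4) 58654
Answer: 3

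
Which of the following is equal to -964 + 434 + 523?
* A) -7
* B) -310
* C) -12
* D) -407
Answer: A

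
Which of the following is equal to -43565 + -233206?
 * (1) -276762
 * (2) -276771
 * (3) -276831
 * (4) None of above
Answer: 2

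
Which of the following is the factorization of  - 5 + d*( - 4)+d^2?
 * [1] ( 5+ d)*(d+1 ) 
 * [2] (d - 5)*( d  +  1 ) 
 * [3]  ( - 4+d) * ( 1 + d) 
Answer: 2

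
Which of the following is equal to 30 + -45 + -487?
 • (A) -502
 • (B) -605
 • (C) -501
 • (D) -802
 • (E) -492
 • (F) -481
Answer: A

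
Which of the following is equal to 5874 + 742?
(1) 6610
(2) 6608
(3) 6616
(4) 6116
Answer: 3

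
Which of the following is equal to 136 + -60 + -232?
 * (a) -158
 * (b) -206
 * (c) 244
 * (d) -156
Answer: d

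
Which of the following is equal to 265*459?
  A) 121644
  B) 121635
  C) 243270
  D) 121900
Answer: B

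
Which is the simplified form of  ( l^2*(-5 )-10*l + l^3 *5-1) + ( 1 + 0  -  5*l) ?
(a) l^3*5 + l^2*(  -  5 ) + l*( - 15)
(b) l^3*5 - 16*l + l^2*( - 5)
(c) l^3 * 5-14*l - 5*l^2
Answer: a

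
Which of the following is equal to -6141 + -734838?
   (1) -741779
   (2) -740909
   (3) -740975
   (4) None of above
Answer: 4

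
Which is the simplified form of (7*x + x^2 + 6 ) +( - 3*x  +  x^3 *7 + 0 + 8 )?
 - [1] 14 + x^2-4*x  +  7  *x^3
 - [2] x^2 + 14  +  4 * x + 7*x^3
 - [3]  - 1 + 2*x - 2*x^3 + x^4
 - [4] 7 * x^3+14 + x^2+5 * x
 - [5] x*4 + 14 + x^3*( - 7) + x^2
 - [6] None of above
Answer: 2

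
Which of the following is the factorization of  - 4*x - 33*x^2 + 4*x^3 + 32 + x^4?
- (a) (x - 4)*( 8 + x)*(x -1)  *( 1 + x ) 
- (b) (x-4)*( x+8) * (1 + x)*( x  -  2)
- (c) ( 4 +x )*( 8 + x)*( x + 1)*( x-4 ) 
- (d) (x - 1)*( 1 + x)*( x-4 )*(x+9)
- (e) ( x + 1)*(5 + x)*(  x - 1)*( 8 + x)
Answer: a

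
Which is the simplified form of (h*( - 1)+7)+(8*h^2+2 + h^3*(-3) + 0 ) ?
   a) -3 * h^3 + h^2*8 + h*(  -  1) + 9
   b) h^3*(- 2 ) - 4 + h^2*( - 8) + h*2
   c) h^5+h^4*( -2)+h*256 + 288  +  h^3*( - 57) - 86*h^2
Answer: a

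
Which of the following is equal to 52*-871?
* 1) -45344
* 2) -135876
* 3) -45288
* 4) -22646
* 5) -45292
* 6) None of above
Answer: 5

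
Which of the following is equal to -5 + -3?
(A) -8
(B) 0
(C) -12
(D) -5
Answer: A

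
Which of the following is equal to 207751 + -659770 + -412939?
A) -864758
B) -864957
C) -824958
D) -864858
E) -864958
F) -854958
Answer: E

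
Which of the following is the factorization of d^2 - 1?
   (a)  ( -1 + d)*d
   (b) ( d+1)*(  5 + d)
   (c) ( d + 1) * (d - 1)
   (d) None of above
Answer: c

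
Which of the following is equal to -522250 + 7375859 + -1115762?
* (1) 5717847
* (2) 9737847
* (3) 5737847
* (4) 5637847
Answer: 3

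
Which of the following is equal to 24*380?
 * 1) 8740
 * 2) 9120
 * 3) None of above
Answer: 2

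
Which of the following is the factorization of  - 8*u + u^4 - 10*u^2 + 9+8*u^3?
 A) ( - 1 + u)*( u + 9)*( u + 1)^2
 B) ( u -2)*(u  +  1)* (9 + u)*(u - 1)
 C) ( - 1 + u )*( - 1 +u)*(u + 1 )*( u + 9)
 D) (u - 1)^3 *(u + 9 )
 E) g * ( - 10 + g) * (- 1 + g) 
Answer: C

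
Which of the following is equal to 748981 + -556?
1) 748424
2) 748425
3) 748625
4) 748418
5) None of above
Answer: 2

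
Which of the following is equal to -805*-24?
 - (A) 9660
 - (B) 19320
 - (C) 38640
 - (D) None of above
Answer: B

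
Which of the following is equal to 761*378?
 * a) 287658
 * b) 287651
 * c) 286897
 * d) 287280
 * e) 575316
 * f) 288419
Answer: a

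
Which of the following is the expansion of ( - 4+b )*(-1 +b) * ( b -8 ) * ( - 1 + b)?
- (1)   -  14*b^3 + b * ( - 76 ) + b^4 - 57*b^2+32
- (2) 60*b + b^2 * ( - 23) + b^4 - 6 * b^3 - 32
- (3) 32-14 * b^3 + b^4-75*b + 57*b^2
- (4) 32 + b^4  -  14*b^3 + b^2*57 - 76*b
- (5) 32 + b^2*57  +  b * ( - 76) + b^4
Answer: 4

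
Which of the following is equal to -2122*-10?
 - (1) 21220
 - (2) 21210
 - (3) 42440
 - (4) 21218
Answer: 1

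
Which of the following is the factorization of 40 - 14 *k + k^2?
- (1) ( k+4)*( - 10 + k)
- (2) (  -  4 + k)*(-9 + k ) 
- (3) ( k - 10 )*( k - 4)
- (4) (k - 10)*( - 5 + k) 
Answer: 3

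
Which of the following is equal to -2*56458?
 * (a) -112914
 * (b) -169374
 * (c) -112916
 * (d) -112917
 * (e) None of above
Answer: c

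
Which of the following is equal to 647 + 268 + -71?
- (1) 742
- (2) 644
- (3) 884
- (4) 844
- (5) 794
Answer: 4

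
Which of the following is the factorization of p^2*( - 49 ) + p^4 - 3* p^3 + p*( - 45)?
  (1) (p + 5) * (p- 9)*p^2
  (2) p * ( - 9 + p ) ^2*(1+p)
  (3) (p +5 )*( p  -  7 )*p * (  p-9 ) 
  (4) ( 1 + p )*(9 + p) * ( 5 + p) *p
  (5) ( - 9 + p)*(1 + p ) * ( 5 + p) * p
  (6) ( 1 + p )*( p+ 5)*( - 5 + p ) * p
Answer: 5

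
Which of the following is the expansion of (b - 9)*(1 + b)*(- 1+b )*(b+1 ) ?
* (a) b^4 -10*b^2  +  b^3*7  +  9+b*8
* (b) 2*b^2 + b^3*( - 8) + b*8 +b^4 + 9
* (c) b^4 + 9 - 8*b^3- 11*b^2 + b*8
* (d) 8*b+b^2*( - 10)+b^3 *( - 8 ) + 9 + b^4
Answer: d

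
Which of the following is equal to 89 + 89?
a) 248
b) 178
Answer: b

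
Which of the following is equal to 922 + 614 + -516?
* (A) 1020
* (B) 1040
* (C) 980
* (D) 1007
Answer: A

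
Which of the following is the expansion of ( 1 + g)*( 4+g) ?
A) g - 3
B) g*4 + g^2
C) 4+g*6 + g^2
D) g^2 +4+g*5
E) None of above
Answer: D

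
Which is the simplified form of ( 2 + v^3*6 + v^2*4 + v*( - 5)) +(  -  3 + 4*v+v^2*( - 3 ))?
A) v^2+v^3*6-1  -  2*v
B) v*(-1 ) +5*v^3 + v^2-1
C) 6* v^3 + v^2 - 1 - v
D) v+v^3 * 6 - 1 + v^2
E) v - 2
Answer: C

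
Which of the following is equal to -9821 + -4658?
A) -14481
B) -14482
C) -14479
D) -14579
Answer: C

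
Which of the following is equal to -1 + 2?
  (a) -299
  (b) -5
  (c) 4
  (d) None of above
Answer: d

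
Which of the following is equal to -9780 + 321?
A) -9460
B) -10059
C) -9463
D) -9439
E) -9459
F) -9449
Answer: E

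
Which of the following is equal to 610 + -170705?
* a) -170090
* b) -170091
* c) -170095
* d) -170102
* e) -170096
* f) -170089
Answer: c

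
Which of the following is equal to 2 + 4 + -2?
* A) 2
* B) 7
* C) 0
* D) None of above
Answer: D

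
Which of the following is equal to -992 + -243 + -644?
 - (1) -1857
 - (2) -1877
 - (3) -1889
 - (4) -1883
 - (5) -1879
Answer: 5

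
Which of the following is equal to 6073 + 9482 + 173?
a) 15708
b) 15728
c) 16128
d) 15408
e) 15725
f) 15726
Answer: b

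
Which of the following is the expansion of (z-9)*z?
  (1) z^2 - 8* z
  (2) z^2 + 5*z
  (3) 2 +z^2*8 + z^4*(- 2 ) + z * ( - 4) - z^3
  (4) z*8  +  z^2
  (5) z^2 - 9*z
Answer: 5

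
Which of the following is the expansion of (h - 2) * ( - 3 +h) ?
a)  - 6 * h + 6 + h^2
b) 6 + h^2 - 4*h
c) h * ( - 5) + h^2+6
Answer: c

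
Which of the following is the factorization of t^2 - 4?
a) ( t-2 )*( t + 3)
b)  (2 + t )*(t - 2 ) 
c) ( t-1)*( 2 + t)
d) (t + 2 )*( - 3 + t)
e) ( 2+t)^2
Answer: b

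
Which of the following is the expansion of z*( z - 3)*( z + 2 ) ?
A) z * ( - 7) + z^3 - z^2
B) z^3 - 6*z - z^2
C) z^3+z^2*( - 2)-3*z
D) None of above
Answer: B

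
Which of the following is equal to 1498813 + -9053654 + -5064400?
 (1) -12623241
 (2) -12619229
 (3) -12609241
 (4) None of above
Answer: 4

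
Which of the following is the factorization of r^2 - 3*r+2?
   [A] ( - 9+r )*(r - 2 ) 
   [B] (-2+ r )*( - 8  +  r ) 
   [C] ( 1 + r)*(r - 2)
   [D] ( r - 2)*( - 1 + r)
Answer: D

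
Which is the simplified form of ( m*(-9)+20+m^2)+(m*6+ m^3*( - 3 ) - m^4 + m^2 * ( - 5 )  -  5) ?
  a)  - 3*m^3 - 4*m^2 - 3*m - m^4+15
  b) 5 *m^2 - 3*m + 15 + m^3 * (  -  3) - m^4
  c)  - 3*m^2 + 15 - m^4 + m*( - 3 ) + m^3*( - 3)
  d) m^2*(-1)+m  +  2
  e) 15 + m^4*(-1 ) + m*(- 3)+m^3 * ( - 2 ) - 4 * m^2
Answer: a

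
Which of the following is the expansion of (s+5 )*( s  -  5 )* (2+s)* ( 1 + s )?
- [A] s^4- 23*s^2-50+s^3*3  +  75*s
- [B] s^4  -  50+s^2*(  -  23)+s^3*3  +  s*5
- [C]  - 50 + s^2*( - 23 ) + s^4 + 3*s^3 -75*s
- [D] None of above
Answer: C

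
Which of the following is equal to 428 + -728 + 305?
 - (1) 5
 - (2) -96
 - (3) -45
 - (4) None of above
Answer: 1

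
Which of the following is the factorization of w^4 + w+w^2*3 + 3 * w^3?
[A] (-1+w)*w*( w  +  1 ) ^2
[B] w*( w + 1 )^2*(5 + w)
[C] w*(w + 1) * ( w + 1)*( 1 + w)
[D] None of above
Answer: C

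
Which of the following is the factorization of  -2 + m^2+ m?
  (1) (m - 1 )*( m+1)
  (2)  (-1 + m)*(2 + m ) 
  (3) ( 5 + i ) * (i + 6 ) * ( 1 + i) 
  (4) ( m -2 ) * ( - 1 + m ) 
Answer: 2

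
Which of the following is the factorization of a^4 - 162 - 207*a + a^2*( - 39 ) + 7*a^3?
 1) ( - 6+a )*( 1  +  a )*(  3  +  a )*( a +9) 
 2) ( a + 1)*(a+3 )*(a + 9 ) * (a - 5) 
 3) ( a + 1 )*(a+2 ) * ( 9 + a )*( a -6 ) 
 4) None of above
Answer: 1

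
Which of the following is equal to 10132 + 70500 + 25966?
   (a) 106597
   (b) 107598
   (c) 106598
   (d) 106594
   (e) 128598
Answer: c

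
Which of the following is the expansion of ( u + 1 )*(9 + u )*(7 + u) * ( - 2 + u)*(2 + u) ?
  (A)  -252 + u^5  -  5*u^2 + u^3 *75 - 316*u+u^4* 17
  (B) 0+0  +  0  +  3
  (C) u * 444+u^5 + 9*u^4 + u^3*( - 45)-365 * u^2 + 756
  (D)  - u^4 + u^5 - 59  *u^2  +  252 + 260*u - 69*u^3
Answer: A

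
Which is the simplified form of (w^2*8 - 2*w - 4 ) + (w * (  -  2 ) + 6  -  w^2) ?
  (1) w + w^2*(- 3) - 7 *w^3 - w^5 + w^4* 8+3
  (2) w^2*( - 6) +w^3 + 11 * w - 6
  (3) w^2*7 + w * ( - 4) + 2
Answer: 3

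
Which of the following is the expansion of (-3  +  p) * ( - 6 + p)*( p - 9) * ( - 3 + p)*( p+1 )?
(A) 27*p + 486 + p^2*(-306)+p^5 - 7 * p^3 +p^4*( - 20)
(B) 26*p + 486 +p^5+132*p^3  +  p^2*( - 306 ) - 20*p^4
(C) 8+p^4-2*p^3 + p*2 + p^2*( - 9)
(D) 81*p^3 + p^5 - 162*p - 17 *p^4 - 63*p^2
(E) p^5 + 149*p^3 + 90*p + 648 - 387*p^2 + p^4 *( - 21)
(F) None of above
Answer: F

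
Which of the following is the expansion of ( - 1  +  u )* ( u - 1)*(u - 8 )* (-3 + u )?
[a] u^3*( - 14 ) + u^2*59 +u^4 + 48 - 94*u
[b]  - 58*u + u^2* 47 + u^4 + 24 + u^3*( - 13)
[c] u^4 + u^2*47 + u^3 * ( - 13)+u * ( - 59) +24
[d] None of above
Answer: c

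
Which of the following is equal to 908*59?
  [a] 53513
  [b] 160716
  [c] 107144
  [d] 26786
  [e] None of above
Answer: e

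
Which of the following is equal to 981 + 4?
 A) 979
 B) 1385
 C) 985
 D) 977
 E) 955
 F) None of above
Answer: C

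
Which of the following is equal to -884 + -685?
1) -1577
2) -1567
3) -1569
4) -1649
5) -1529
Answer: 3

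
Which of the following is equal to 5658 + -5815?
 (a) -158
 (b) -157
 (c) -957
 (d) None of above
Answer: b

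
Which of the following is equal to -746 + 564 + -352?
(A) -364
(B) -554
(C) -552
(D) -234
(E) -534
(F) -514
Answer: E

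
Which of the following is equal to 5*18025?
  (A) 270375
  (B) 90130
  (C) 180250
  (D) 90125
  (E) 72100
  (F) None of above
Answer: D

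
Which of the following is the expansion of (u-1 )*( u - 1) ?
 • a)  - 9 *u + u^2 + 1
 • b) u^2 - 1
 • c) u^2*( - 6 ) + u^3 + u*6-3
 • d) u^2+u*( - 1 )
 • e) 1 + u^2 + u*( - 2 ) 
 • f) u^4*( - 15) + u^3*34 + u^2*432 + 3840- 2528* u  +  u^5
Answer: e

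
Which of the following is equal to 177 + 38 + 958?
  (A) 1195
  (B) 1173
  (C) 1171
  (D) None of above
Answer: B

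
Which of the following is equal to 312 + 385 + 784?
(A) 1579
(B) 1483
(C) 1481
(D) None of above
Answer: C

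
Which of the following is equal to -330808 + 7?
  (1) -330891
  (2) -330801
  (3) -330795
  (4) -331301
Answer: 2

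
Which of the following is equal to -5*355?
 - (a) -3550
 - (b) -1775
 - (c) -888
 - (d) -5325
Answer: b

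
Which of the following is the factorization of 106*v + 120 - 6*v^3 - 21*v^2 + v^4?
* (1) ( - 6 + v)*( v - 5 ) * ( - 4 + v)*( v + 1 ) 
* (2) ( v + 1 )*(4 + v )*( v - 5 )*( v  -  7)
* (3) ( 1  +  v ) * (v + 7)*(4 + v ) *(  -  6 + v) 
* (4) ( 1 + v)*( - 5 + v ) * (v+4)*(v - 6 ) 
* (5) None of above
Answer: 4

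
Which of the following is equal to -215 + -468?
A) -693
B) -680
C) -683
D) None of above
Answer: C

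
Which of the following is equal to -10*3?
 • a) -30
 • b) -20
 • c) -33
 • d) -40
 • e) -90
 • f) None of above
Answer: a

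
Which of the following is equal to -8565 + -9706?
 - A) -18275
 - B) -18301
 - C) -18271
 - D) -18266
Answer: C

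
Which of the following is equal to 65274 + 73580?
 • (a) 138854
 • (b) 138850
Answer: a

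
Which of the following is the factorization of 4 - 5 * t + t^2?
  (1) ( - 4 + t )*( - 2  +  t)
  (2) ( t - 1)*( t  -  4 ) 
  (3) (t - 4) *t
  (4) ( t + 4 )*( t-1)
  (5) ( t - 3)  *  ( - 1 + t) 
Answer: 2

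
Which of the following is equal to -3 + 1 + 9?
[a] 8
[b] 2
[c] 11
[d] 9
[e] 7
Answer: e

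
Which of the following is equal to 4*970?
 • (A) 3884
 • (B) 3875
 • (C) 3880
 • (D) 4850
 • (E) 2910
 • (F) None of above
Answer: C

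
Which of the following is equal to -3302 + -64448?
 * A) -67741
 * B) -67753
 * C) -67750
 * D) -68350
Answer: C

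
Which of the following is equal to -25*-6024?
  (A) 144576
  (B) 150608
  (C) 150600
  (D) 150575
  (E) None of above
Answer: C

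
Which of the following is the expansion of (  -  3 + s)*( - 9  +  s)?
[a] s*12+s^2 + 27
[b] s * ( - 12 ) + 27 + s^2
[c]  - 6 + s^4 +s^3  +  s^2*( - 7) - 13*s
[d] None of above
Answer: b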